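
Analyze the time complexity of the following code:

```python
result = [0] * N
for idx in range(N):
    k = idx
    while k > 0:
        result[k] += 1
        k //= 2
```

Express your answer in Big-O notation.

Time complexity: O(n log n).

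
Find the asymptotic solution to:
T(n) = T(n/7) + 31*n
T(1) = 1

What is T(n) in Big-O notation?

Geometric series: 31*n*(1 + 1/7 + 1/7^2 + ...) = O(n). T(n) = O(n).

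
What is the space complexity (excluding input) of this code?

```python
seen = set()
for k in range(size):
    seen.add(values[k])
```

Space complexity: O(n).
Auxiliary storage grows linearly with the input size n in the worst case.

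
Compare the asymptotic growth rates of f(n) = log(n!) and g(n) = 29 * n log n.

f(n) = log(n!) and g(n) = 29 * n log n are Theta of each other: Stirling: log(n!) = n log n - n + O(log n) = Theta(n log n); the constant 29 doesn't change the Theta class.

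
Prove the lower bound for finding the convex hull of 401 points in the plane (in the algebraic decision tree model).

Reduction from sorting: given 401 numbers x_1,...,x_{401}, map x_i to the point (x_i, x_i^2) on the parabola y = x^2. All points are on the convex hull, and walking the hull gives them in sorted x-order. Since sorting requires Omega(n log n), so does planar convex hull.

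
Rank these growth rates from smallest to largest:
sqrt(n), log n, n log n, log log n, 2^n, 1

Ordered by growth rate: 1 < log log n < log n < sqrt(n) < n log n < 2^n.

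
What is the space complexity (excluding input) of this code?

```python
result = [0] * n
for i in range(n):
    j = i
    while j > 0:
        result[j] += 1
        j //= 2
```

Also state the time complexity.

Space complexity: O(n).
Auxiliary storage grows linearly with the input size n in the worst case.
Time complexity: O(n log n).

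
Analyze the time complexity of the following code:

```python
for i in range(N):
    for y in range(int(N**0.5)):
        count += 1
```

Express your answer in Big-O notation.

Time complexity: O(n * sqrt(n)).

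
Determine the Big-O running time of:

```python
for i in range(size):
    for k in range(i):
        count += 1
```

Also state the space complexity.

Time complexity: O(n^2).
Space complexity: O(1).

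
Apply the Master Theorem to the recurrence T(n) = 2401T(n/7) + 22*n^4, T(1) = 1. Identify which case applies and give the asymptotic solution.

a=2401, b=7, f(n)=22*n^4.
log_7(2401) = 4, so n^(log_b(a)) = n^4.
f(n) = Theta(n^4), so Case 2 applies.
T(n) = Theta(n^4 log n).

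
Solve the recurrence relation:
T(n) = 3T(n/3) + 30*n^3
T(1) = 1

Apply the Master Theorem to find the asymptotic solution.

a=3, b=3, f(n)=30*n^3. log_3(3) = 1 < 3. Case 3: T(n) = O(n^3).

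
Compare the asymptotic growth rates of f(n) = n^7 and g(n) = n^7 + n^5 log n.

f(n) = n^7 and g(n) = n^7 + n^5 log n are Theta of each other: the lower-order n^5 log n term is o(n^7); both are Theta(n^7).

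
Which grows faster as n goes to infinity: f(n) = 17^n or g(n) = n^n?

g(n) = n^n grows faster: n^n / 17^n = (n/17)^n -> infinity once n > 17.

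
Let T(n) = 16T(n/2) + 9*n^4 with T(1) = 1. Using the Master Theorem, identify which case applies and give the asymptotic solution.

a=16, b=2, f(n)=9*n^4.
log_2(16) = 4, so n^(log_b(a)) = n^4.
f(n) = Theta(n^4), so Case 2 applies.
T(n) = Theta(n^4 log n).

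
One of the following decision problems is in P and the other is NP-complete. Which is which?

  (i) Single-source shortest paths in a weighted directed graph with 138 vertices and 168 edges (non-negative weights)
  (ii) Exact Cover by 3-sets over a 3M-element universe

(i) is P: Dijkstra's algorithm runs in O((V+E) log V).
(ii) is NP-complete: one of Karp's 21 NP-complete problems.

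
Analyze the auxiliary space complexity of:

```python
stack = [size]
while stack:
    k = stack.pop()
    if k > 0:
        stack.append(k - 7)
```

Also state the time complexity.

Space complexity: O(1).
Only a constant amount of auxiliary storage is used; nothing grows with n.
Time complexity: O(n).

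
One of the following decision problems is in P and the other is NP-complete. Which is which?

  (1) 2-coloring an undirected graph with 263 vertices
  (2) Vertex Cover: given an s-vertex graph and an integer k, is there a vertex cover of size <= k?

(1) is P: 2-coloring is bipartiteness testing via BFS, O(V+E).
(2) is NP-complete: one of Karp's 21 NP-complete problems (with k part of the input; for any fixed constant k it is in P).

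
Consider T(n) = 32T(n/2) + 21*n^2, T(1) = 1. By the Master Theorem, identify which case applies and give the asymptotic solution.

a=32, b=2, f(n)=21*n^2.
log_2(32) = 5 > 2.
Since f(n) = O(n^2) is polynomially smaller than n^5, Case 1 applies.
T(n) = Theta(n^5).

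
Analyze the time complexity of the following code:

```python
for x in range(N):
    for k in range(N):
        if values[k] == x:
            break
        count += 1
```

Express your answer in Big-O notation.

Time complexity: O(n^2).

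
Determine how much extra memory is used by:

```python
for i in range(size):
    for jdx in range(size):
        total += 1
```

Space complexity: O(1).
Only a constant amount of auxiliary storage is used; nothing grows with n.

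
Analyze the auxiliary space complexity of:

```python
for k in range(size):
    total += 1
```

Space complexity: O(1).
Only a constant amount of auxiliary storage is used; nothing grows with n.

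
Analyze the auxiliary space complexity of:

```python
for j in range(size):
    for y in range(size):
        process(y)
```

Space complexity: O(1).
Only a constant amount of auxiliary storage is used; nothing grows with n.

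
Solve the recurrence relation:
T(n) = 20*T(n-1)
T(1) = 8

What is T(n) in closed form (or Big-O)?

Each step multiplies by 20. T(n) = T(1)*20^(n-1) = 8*20^(n-1).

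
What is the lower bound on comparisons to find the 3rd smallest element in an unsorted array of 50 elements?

Finding the 3rd smallest of 50 elements requires Omega(n) comparisons. Every element must participate in at least one comparison; otherwise it could be the 3rd smallest.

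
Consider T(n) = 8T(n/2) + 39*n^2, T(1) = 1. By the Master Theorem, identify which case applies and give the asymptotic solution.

a=8, b=2, f(n)=39*n^2.
log_2(8) = 3 > 2.
Since f(n) = O(n^2) is polynomially smaller than n^3, Case 1 applies.
T(n) = Theta(n^3).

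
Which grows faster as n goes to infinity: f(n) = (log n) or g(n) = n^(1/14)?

g(n) = n^(1/14) grows faster: any positive power of n dominates any polylog.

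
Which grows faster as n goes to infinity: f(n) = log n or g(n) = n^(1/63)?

g(n) = n^(1/63) grows faster: any positive power of n dominates log n.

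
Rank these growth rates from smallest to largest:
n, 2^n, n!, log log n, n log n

Ordered by growth rate: log log n < n < n log n < 2^n < n!.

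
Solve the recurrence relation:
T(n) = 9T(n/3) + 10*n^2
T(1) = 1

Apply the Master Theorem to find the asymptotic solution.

a=9, b=3, f(n)=10*n^2. log_3(9) = 2. Case 2: T(n) = O(n^2 log n).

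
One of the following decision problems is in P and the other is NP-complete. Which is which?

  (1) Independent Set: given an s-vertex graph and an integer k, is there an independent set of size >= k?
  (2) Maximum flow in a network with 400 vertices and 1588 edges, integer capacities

(1) is NP-complete: complement of Clique (with k part of the input).
(2) is P: Edmonds-Karp / push-relabel run in polynomial time.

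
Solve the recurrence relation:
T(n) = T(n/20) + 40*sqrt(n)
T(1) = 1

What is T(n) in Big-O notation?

Each level contributes sqrt(n/20^k). Geometric series with ratio 1/sqrt(20) < 1 sums to O(sqrt(n)).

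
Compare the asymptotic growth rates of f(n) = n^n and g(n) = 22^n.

f(n) = n^n grows faster: n^n / 22^n = (n/22)^n -> infinity once n > 22.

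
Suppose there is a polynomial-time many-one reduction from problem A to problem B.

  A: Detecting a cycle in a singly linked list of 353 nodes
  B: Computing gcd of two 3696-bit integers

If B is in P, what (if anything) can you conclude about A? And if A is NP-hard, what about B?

A poly-time reduction A <=_p B means any A-instance can be transformed to a B-instance in poly time.
If B is in P: compose the reduction with B's poly-time algorithm to solve A in poly time, so A is in P.
If A is NP-hard: every NP problem reduces to A, which reduces to B; composing reductions, every NP problem reduces to B, so B is NP-hard.
(Here in fact A is P and B is P.)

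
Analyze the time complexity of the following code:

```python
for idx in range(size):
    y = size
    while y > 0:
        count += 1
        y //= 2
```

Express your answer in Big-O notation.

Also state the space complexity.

Time complexity: O(n log n).
Space complexity: O(1).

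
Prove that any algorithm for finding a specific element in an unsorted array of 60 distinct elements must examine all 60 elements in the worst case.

Adversary argument: if the algorithm examines fewer than 60 elements, the adversary places the target in an unexamined position. The algorithm cannot distinguish 'not present' from 'in unexamined position'.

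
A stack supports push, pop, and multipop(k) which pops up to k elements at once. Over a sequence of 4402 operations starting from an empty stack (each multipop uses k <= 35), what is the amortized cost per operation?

Each element is pushed exactly once and popped at most once (whether by pop or as part of a multipop). So the total number of individual pops over the whole sequence is at most the number of pushes, which is at most 4402. Total work <= 2 * 4402, hence O(1) amortized per operation.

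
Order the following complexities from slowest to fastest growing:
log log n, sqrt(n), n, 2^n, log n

Ordered by growth rate: log log n < log n < sqrt(n) < n < 2^n.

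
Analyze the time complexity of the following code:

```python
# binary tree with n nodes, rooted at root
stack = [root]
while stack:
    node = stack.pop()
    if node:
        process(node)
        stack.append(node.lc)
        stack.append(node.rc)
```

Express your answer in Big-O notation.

Time complexity: O(n).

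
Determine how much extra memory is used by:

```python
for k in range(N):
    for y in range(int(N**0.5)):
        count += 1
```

Space complexity: O(1).
Only a constant amount of auxiliary storage is used; nothing grows with n.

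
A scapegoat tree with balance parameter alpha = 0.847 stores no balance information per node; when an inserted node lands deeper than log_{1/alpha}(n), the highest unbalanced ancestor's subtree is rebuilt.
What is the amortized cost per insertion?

Search/insert path is O(log n). A rebuild of a subtree of size s costs O(s), but with alpha = 0.847 at least Omega(s) insertions must have occurred in that subtree since its last rebuild. Charging O(1) of the rebuild to each such insertion gives O(log n) amortized.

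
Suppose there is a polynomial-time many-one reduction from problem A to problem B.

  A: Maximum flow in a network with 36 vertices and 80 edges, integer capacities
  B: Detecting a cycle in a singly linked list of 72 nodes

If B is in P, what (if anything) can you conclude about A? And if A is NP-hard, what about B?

A poly-time reduction A <=_p B means any A-instance can be transformed to a B-instance in poly time.
If B is in P: compose the reduction with B's poly-time algorithm to solve A in poly time, so A is in P.
If A is NP-hard: every NP problem reduces to A, which reduces to B; composing reductions, every NP problem reduces to B, so B is NP-hard.
(Here in fact A is P and B is P.)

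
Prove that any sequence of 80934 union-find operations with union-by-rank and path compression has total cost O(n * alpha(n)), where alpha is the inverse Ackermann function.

Using Tarjan's analysis with rank-based potential function. Union-by-rank keeps tree height O(log n). Path compression flattens paths during find. For n = 80934 operations, total cost is O(n * alpha(n)), effectively O(n) since alpha grows incredibly slowly.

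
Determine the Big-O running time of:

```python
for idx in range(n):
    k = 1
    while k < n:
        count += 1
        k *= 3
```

Time complexity: O(n log n).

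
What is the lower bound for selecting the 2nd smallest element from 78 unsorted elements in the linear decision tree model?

Selecting the 2nd smallest of 78 elements requires Omega(n) comparisons. Every element must be compared at least once. The BFPRT algorithm achieves O(n), making this tight.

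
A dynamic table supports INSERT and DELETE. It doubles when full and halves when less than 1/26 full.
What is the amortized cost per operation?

Using potential function Phi = |2*num_items - table_size| when load > 1/2, and Phi = table_size/2 - num_items otherwise. The gap of 1/26 vs 1/2 for shrinking prevents thrashing. Both insert and delete have O(1) amortized cost.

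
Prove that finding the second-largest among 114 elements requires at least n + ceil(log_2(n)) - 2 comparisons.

Lower bound (adversary): identifying the maximum requires 114-1 comparisons (each eliminates one candidate). Assign weight 1 to each element; on each comparison the adversary lets the heavier side win and gives it the loser's weight. The max ends with weight 114, but each comparison it wins at most doubles its weight, so the max must win >= ceil(log_2(114)) = 7 comparisons. The second-largest is one of those 7 direct losers to the max, and identifying which one is largest needs >= 7-1 further comparisons. Total >= 114-1 + 7-1 = 119.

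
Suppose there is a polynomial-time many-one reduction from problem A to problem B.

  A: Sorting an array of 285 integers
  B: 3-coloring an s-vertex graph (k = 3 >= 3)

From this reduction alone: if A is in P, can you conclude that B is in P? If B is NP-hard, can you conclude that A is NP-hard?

A poly-time reduction A <=_p B transfers tractability DOWN (B easy => A easy) and hardness UP (A hard => B hard), not the reverse.
From A in P, the reduction alone does NOT give B in P: any problem in P trivially reduces to SAT, yet SAT is not known to be in P.
From B NP-hard, the reduction alone does NOT give A NP-hard: again, easy problems reduce to hard ones.
(Here in fact A is P and B is NP-complete.)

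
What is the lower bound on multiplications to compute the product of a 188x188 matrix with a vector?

A 188x188 matrix-vector product has 188 inner products of length 188. Output depends on all 188^2 = 35344 matrix entries. At least 35344 multiplications needed.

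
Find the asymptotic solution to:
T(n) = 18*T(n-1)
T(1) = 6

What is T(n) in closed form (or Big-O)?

Each step multiplies by 18. T(n) = T(1)*18^(n-1) = 6*18^(n-1).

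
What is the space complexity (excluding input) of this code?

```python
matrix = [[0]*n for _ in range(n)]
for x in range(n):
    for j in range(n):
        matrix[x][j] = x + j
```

Space complexity: O(n^2).
A 2D structure of size n x n is allocated.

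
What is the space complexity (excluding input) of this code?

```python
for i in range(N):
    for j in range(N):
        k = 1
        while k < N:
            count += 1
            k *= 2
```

Space complexity: O(1).
Only a constant amount of auxiliary storage is used; nothing grows with n.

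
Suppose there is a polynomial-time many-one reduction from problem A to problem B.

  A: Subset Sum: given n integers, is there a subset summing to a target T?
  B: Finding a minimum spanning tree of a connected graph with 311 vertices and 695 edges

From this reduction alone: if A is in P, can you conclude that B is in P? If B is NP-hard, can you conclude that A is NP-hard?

A poly-time reduction A <=_p B transfers tractability DOWN (B easy => A easy) and hardness UP (A hard => B hard), not the reverse.
From A in P, the reduction alone does NOT give B in P: any problem in P trivially reduces to SAT, yet SAT is not known to be in P.
From B NP-hard, the reduction alone does NOT give A NP-hard: again, easy problems reduce to hard ones.
(Here in fact A is NP-complete and B is in P, so no such reduction is known -- its existence would imply P = NP; the analysis concerns only what the assumed reduction would or would not let you conclude.)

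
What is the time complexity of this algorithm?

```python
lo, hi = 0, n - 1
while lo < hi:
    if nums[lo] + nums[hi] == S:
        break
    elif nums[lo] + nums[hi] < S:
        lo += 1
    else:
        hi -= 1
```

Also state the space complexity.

Time complexity: O(n).
Space complexity: O(1).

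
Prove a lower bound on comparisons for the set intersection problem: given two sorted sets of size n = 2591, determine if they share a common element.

For two sorted arrays of size n = 2591, any correct algorithm must examine Omega(n) elements. If fewer are examined, an adversary places a common element in an unexamined gap. A merge-based scan achieves O(n), so the bound is tight.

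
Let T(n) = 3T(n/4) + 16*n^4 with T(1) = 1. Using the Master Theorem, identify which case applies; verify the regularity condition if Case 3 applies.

a=3, b=4, f(n)=16*n^4.
log_4(3) = 0.7925 < 4.
f(n) = Omega(n^(0.7925+epsilon)) for some epsilon > 0, so Case 3 is the candidate.
Regularity: a*f(n/b) = 3*16*(n/4)^4 = (3/256)*16*n^4 <= c*f(n) with c = 3/256 < 1. Satisfied.
Case 3: T(n) = Theta(n^4).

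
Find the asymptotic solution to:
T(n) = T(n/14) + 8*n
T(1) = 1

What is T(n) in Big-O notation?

Geometric series: 8*n*(1 + 1/14 + 1/14^2 + ...) = O(n). T(n) = O(n).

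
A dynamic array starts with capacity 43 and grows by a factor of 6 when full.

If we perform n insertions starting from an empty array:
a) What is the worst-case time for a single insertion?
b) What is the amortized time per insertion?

(a) Worst-case single insertion: O(n) -- when the array is full at capacity c, the resize copies all c elements, and c can be Theta(n).
(b) Resizes happen at sizes 43, 258, 1548, ... Total copy cost for n insertions: 43 + 258 + ... = O(n) (geometric series with ratio 1/6). Amortized cost per insertion: O(n)/n = O(1).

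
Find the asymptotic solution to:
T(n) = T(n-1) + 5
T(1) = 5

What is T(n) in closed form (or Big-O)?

Unrolling: T(n) = T(n-1) + 5 = T(n-2) + 2*5 = ... = T(1) + (n-1)*5 = 5 + (n-1)*5 = 5n.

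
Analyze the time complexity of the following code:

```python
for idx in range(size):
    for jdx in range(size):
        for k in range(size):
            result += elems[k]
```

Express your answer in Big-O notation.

Time complexity: O(n^3).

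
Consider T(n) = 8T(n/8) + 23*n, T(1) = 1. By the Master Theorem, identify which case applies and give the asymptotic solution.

a=8, b=8, f(n)=23*n.
log_8(8) = 1, so n^(log_b(a)) = n.
f(n) = Theta(n), so Case 2 applies.
T(n) = Theta(n log n).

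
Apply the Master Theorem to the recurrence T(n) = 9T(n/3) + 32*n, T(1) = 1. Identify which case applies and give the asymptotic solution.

a=9, b=3, f(n)=32*n.
log_3(9) = 2 > 1.
Since f(n) = O(n^1) is polynomially smaller than n^2, Case 1 applies.
T(n) = Theta(n^2).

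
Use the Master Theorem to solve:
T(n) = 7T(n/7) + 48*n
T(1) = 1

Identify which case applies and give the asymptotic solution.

a=7, b=7, f(n)=48*n.
log_7(7) = 1, so n^(log_b(a)) = n.
f(n) = Theta(n), so Case 2 applies.
T(n) = Theta(n log n).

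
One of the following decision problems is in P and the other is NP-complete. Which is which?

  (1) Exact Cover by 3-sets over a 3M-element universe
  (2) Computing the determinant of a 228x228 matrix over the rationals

(1) is NP-complete: one of Karp's 21 NP-complete problems.
(2) is P: Gaussian elimination runs in O(n^3).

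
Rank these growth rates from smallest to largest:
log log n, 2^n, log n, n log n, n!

Ordered by growth rate: log log n < log n < n log n < 2^n < n!.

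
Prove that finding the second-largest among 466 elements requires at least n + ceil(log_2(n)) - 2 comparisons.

Lower bound (adversary): identifying the maximum requires 466-1 comparisons (each eliminates one candidate). Assign weight 1 to each element; on each comparison the adversary lets the heavier side win and gives it the loser's weight. The max ends with weight 466, but each comparison it wins at most doubles its weight, so the max must win >= ceil(log_2(466)) = 9 comparisons. The second-largest is one of those 9 direct losers to the max, and identifying which one is largest needs >= 9-1 further comparisons. Total >= 466-1 + 9-1 = 473.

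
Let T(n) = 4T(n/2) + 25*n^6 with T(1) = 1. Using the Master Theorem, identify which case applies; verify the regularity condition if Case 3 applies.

a=4, b=2, f(n)=25*n^6.
log_2(4) = 2 < 6.
f(n) = Omega(n^(2+epsilon)) for some epsilon > 0, so Case 3 is the candidate.
Regularity: a*f(n/b) = 4*25*(n/2)^6 = (4/64)*25*n^6 <= c*f(n) with c = 4/64 < 1. Satisfied.
Case 3: T(n) = Theta(n^6).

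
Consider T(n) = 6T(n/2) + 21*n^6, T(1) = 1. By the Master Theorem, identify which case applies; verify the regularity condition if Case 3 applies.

a=6, b=2, f(n)=21*n^6.
log_2(6) = 2.585 < 6.
f(n) = Omega(n^(2.585+epsilon)) for some epsilon > 0, so Case 3 is the candidate.
Regularity: a*f(n/b) = 6*21*(n/2)^6 = (6/64)*21*n^6 <= c*f(n) with c = 6/64 < 1. Satisfied.
Case 3: T(n) = Theta(n^6).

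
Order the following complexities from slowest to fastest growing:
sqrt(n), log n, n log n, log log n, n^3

Ordered by growth rate: log log n < log n < sqrt(n) < n log n < n^3.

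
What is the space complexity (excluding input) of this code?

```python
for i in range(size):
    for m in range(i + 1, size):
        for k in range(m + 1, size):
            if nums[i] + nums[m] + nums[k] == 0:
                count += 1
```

Space complexity: O(1).
Only a constant amount of auxiliary storage is used; nothing grows with n.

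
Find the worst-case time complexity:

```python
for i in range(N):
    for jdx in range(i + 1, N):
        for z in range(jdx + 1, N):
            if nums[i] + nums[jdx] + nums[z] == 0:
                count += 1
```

Time complexity: O(n^3).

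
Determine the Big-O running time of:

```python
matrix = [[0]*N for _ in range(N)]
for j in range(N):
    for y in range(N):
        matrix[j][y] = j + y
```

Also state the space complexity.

Time complexity: O(n^2).
Space complexity: O(n^2).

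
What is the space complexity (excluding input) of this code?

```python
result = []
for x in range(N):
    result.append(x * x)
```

Space complexity: O(n).
Auxiliary storage grows linearly with the input size n in the worst case.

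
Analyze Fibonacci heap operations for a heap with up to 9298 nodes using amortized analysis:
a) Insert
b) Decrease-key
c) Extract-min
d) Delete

Fibonacci heaps use lazy consolidation. Potential function Phi = t + 2m (t = number of trees, m = marked nodes).
- Insert: O(1) actual, Delta Phi = +1 (one new tree) => O(1) amortized.
- Decrease-key: with c cascading cuts, actual cost is O(c); Delta Phi <= c - 2(c-1) + 2 = 4 - c (c new trees; >= c-1 marks cleared; <= 1 new mark). Amortized O(c) + (4 - c) = O(1).
- Extract-min: O(D(n) + t) actual; consolidation drops t to <= D(n)+1, so Delta Phi pays for the t term. D(n) = O(log n) for n = 9298 => O(log n) amortized.
- Delete: decrease-key to -inf then extract-min = O(log n).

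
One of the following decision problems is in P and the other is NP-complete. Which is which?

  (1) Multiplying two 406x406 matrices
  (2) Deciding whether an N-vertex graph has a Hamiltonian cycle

(1) is P: the schoolbook algorithm runs in O(n^3).
(2) is NP-complete: one of Karp's 21 NP-complete problems.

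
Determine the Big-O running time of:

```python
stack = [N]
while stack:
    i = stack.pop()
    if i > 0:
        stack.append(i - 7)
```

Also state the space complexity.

Time complexity: O(n).
Space complexity: O(1).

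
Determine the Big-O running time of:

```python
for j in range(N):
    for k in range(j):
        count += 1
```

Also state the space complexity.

Time complexity: O(n^2).
Space complexity: O(1).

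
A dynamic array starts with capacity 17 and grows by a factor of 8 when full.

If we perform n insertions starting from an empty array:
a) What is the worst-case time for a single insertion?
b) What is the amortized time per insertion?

(a) Worst-case single insertion: O(n) -- when the array is full at capacity c, the resize copies all c elements, and c can be Theta(n).
(b) Resizes happen at sizes 17, 136, 1088, ... Total copy cost for n insertions: 17 + 136 + ... = O(n) (geometric series with ratio 1/8). Amortized cost per insertion: O(n)/n = O(1).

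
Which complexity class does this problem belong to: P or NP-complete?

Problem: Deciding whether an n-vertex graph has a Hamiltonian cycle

This problem is NP-complete: one of Karp's 21 NP-complete problems.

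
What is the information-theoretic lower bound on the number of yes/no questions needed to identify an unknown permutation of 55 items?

There are 55! = 12696403353658275925965100847566516959580321051449436762275840000000000000 permutations. Each yes/no question gives at most 1 bit, so at least ceil(log_2(12696403353658275925965100847566516959580321051449436762275840000000000000)) = 243 questions are needed.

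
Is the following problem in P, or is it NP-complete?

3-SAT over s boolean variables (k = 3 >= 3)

This problem is NP-complete: 3-SAT is NP-complete (Cook-Levin); k-SAT for k>=3 reduces from 3-SAT.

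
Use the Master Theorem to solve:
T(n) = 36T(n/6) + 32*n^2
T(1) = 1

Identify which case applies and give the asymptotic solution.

a=36, b=6, f(n)=32*n^2.
log_6(36) = 2, so n^(log_b(a)) = n^2.
f(n) = Theta(n^2), so Case 2 applies.
T(n) = Theta(n^2 log n).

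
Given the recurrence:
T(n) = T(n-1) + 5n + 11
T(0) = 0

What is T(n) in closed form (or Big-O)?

Dominant term in sum is 5*sum(i, i=1..n) = 5*n*(n+1)/2 = O(n^2).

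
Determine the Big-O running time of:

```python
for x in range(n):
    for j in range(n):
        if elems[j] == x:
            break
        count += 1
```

Time complexity: O(n^2).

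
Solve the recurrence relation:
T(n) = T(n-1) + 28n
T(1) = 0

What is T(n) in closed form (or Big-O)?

Unrolling: T(n) = 0 + 28*(2 + 3 + ... + n) = 0 + 28*(n(n+1)/2 - 1) = O(n^2).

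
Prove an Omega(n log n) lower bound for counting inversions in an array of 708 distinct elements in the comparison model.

Decision-tree argument: at any leaf, the comparisons made (with transitivity) must totally order all 708 elements -- otherwise some pair (i,j) is unordered, and an adversary can present two inputs agreeing on every comparison made but with that pair flipped, changing the inversion count by 1, so the leaf's output is wrong on one of them. Hence the tree has >= 708! leaves and height >= log_2(708!) = Omega(n log n). Modified merge sort achieves O(n log n).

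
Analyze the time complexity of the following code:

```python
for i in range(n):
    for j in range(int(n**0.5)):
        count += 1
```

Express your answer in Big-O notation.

Time complexity: O(n * sqrt(n)).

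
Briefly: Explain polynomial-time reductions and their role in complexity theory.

A poly-time reduction from A to B transforms any instance of A into an instance of B in polynomial time. If A reduces to B and B is in P, then A is in P. If A is NP-hard and A reduces to B, then B is NP-hard. Reductions transfer hardness upward and tractability downward.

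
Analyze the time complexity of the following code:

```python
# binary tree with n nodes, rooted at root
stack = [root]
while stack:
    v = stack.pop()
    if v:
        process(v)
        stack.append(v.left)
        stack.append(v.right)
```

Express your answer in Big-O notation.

Time complexity: O(n).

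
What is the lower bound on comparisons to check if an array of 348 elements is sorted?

To verify 348 elements are sorted, we must compare each consecutive pair. Skipping any pair allows an adversary to swap them. Therefore 347 comparisons are necessary and sufficient.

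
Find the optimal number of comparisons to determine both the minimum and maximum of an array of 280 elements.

Naive approach: 558 comparisons (279 for max + 279 for min).
Optimal: Compare elements in pairs first (floor(n/2) = 140 comparisons), then find max among winners and min among losers (139 comparisons each).
Total: ceil(3n/2) - 2 = 418 comparisons. An adversary argument shows this is also a lower bound.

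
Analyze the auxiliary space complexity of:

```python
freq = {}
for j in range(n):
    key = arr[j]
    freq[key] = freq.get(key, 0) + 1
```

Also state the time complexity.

Space complexity: O(n).
Auxiliary storage grows linearly with the input size n in the worst case.
Time complexity: O(n).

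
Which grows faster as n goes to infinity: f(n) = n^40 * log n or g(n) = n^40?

f(n) = n^40 * log n grows faster: extra log n factor -> infinity.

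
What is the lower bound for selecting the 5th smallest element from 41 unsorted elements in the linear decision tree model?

Selecting the 5th smallest of 41 elements requires Omega(n) comparisons. Every element must be compared at least once. The BFPRT algorithm achieves O(n), making this tight.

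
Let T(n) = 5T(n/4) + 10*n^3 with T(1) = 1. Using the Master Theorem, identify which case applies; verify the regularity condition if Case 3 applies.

a=5, b=4, f(n)=10*n^3.
log_4(5) = 1.161 < 3.
f(n) = Omega(n^(1.161+epsilon)) for some epsilon > 0, so Case 3 is the candidate.
Regularity: a*f(n/b) = 5*10*(n/4)^3 = (5/64)*10*n^3 <= c*f(n) with c = 5/64 < 1. Satisfied.
Case 3: T(n) = Theta(n^3).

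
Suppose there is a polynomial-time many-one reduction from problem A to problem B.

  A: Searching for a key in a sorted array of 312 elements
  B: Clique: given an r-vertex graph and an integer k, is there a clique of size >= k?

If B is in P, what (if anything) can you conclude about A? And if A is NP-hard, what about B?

A poly-time reduction A <=_p B means any A-instance can be transformed to a B-instance in poly time.
If B is in P: compose the reduction with B's poly-time algorithm to solve A in poly time, so A is in P.
If A is NP-hard: every NP problem reduces to A, which reduces to B; composing reductions, every NP problem reduces to B, so B is NP-hard.
(Here in fact A is P and B is NP-complete.)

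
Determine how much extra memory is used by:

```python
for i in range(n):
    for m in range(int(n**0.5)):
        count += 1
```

Space complexity: O(1).
Only a constant amount of auxiliary storage is used; nothing grows with n.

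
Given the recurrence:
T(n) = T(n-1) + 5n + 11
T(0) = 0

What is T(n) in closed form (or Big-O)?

Dominant term in sum is 5*sum(i, i=1..n) = 5*n*(n+1)/2 = O(n^2).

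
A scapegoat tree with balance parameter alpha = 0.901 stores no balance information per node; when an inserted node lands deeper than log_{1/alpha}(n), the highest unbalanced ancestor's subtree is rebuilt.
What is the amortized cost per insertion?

Search/insert path is O(log n). A rebuild of a subtree of size s costs O(s), but with alpha = 0.901 at least Omega(s) insertions must have occurred in that subtree since its last rebuild. Charging O(1) of the rebuild to each such insertion gives O(log n) amortized.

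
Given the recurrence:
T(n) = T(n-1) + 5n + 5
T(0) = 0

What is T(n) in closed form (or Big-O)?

Dominant term in sum is 5*sum(i, i=1..n) = 5*n*(n+1)/2 = O(n^2).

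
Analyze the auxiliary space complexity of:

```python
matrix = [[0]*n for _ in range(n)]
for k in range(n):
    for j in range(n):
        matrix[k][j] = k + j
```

Space complexity: O(n^2).
A 2D structure of size n x n is allocated.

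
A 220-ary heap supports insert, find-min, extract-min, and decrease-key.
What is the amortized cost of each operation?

The 220-ary heap has height O(log_220 n). Insert sifts up: O(log_220 n). Find-min reads the root: O(1). Extract-min sifts down comparing 220 children per level: O(220 * log_220 n). Decrease-key sifts up: O(log_220 n).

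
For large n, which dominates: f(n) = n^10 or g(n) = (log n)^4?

f(n) = n^10 grows faster: any positive polynomial dominates any polylog.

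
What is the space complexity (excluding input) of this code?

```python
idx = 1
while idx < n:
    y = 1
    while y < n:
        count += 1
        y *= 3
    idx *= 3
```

Space complexity: O(1).
Only a constant amount of auxiliary storage is used; nothing grows with n.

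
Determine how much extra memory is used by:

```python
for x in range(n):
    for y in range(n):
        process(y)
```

Space complexity: O(1).
Only a constant amount of auxiliary storage is used; nothing grows with n.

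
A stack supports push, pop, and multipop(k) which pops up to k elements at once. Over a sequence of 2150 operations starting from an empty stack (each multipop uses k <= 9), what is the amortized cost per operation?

Each element is pushed exactly once and popped at most once (whether by pop or as part of a multipop). So the total number of individual pops over the whole sequence is at most the number of pushes, which is at most 2150. Total work <= 2 * 2150, hence O(1) amortized per operation.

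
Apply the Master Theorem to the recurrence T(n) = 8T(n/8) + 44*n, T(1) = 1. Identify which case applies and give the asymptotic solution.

a=8, b=8, f(n)=44*n.
log_8(8) = 1, so n^(log_b(a)) = n.
f(n) = Theta(n), so Case 2 applies.
T(n) = Theta(n log n).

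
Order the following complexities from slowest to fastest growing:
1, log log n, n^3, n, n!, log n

Ordered by growth rate: 1 < log log n < log n < n < n^3 < n!.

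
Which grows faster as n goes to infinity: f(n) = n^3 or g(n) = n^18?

g(n) = n^18 grows faster: n^18/n^3 = n^15 -> infinity.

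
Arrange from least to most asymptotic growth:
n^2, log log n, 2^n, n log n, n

Ordered by growth rate: log log n < n < n log n < n^2 < 2^n.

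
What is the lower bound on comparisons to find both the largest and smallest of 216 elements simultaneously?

Pair elements first (floor(216/2) comparisons), then find max among winners and min among losers. Total: ceil(3*216/2) - 2 = 322 comparisons.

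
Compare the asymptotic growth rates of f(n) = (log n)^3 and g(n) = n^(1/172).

g(n) = n^(1/172) grows faster: any positive power of n dominates any polylog.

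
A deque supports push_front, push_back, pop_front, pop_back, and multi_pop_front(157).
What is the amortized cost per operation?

Assign 2 credits to each push operation. A pop uses 1 saved credit. multi_pop_front(157) uses up to 157 saved credits from previous pushes. Credits never go negative. Amortized cost is O(1).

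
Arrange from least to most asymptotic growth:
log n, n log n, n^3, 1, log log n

Ordered by growth rate: 1 < log log n < log n < n log n < n^3.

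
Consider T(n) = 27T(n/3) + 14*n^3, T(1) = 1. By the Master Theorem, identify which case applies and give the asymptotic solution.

a=27, b=3, f(n)=14*n^3.
log_3(27) = 3, so n^(log_b(a)) = n^3.
f(n) = Theta(n^3), so Case 2 applies.
T(n) = Theta(n^3 log n).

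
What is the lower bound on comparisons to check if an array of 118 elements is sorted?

To verify 118 elements are sorted, we must compare each consecutive pair. Skipping any pair allows an adversary to swap them. Therefore 117 comparisons are necessary and sufficient.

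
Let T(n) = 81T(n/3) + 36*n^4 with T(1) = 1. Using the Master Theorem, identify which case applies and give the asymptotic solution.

a=81, b=3, f(n)=36*n^4.
log_3(81) = 4, so n^(log_b(a)) = n^4.
f(n) = Theta(n^4), so Case 2 applies.
T(n) = Theta(n^4 log n).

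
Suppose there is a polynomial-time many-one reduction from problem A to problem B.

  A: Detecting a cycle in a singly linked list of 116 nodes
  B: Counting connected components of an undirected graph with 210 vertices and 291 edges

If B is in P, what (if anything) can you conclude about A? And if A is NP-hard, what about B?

A poly-time reduction A <=_p B means any A-instance can be transformed to a B-instance in poly time.
If B is in P: compose the reduction with B's poly-time algorithm to solve A in poly time, so A is in P.
If A is NP-hard: every NP problem reduces to A, which reduces to B; composing reductions, every NP problem reduces to B, so B is NP-hard.
(Here in fact A is P and B is P.)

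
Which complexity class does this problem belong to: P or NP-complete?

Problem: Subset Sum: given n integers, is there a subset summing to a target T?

This problem is NP-complete: one of Karp's 21 NP-complete problems.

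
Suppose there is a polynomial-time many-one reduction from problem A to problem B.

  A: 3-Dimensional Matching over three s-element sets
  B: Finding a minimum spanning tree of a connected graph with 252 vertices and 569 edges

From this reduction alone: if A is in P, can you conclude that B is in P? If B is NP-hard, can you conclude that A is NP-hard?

A poly-time reduction A <=_p B transfers tractability DOWN (B easy => A easy) and hardness UP (A hard => B hard), not the reverse.
From A in P, the reduction alone does NOT give B in P: any problem in P trivially reduces to SAT, yet SAT is not known to be in P.
From B NP-hard, the reduction alone does NOT give A NP-hard: again, easy problems reduce to hard ones.
(Here in fact A is NP-complete and B is in P, so no such reduction is known -- its existence would imply P = NP; the analysis concerns only what the assumed reduction would or would not let you conclude.)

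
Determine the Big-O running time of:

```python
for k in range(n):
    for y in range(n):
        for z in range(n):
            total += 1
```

Time complexity: O(n^3).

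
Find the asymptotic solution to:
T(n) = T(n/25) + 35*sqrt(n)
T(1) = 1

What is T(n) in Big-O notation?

Each level contributes sqrt(n/25^k). Geometric series with ratio 1/sqrt(25) < 1 sums to O(sqrt(n)).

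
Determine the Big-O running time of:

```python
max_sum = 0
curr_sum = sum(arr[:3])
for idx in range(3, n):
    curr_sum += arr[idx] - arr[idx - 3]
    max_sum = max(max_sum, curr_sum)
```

Time complexity: O(n).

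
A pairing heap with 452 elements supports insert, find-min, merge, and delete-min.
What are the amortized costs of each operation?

Pairing heaps are self-adjusting heap-ordered trees. Insert and merge link two roots: O(1). Find-min reads the root: O(1). Delete-min removes the root, then pairs children in two passes; amortized cost is O(log 452) = O(log n).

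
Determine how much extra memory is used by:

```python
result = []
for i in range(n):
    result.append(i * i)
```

Space complexity: O(n).
Auxiliary storage grows linearly with the input size n in the worst case.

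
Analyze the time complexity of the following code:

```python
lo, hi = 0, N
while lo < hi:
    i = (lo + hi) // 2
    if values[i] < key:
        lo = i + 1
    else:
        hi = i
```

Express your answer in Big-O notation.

Time complexity: O(log n).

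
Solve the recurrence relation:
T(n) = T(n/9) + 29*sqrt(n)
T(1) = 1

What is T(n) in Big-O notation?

Each level contributes sqrt(n/9^k). Geometric series with ratio 1/sqrt(9) < 1 sums to O(sqrt(n)).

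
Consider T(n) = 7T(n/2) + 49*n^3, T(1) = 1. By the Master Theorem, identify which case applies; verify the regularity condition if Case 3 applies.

a=7, b=2, f(n)=49*n^3.
log_2(7) = 2.807 < 3.
f(n) = Omega(n^(2.807+epsilon)) for some epsilon > 0, so Case 3 is the candidate.
Regularity: a*f(n/b) = 7*49*(n/2)^3 = (7/8)*49*n^3 <= c*f(n) with c = 7/8 < 1. Satisfied.
Case 3: T(n) = Theta(n^3).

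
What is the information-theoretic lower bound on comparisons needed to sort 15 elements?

There are 15! = 1307674368000 possible orderings. Each comparison gives 1 bit. We need at least ceil(log_2(1307674368000)) = 41 comparisons.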